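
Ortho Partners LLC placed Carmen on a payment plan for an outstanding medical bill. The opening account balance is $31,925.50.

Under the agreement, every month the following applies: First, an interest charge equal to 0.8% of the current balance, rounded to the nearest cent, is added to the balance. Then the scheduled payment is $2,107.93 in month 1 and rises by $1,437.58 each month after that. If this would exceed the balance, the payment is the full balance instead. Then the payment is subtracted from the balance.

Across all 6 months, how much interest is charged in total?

$1,076.33

Month 1: opening $31,925.50; interest $255.40 → $32,180.90; payment $2,107.93; balance $30,072.97
Month 2: opening $30,072.97; interest $240.58 → $30,313.55; payment $3,545.51; balance $26,768.04
Month 3: opening $26,768.04; interest $214.14 → $26,982.18; payment $4,983.09; balance $21,999.09
Month 4: opening $21,999.09; interest $175.99 → $22,175.08; payment $6,420.67; balance $15,754.41
Month 5: opening $15,754.41; interest $126.04 → $15,880.45; payment $7,858.25; balance $8,022.20
Month 6: opening $8,022.20; interest $64.18 → $8,086.38; payment $8,086.38; balance $0.00
Total interest: $255.40 + $240.58 + $214.14 + $175.99 + $126.04 + $64.18 = $1,076.33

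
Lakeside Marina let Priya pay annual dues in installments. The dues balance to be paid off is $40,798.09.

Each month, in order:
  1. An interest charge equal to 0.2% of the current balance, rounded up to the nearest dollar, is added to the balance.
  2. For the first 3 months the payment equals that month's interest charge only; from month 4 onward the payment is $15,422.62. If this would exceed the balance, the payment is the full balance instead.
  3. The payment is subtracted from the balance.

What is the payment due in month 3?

# | Opening | Interest | Payment | End bal
1 | $40,798.09 | $82.00 | $82.00 | $40,798.09
2 | $40,798.09 | $82.00 | $82.00 | $40,798.09
3 | $40,798.09 | $82.00 | $82.00 | $40,798.09

$82.00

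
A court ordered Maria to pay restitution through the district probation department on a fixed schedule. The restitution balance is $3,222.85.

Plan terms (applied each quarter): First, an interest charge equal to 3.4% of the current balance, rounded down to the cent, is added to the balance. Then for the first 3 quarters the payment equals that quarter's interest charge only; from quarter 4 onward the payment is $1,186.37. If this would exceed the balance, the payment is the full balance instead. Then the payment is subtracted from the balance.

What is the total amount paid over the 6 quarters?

$3,769.19

Quarter 1: $3,222.85 +$109.57 interest = $3,332.42; pay $109.57 → $3,222.85
Quarter 2: $3,222.85 +$109.57 interest = $3,332.42; pay $109.57 → $3,222.85
Quarter 3: $3,222.85 +$109.57 interest = $3,332.42; pay $109.57 → $3,222.85
Quarter 4: $3,222.85 +$109.57 interest = $3,332.42; pay $1,186.37 → $2,146.05
Quarter 5: $2,146.05 +$72.96 interest = $2,219.01; pay $1,186.37 → $1,032.64
Quarter 6: $1,032.64 +$35.10 interest = $1,067.74; pay $1,067.74 → $0.00
Total paid: $3,769.19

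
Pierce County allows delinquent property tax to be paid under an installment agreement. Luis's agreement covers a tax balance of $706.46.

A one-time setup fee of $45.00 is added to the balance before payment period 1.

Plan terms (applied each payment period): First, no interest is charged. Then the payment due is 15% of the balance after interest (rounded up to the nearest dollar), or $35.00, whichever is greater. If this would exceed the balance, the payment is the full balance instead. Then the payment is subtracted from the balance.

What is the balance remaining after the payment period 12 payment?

$62.46

Payment period 1: opening $751.46; payment $113.00; balance $638.46
Payment period 2: opening $638.46; payment $96.00; balance $542.46
Payment period 3: opening $542.46; payment $82.00; balance $460.46
Payment period 4: opening $460.46; payment $70.00; balance $390.46
Payment period 5: opening $390.46; payment $59.00; balance $331.46
Payment period 6: opening $331.46; payment $50.00; balance $281.46
Payment period 7: opening $281.46; payment $43.00; balance $238.46
Payment period 8: opening $238.46; payment $36.00; balance $202.46
Payment period 9: opening $202.46; payment $35.00; balance $167.46
Payment period 10: opening $167.46; payment $35.00; balance $132.46
Payment period 11: opening $132.46; payment $35.00; balance $97.46
Payment period 12: opening $97.46; payment $35.00; balance $62.46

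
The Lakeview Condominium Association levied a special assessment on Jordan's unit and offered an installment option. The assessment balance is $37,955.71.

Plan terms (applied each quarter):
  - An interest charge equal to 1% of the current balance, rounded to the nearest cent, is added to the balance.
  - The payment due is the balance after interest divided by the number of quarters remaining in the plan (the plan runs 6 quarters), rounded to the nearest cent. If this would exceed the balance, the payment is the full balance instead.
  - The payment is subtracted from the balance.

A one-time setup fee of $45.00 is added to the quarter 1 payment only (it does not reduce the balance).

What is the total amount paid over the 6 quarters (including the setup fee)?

$39,351.53

# | Opening | Interest | Payment | Fee | End bal
1 | $37,955.71 | $379.56 | $6,389.21 | $45.00 | $31,946.06
2 | $31,946.06 | $319.46 | $6,453.10 | — | $25,812.42
3 | $25,812.42 | $258.12 | $6,517.64 | — | $19,552.90
4 | $19,552.90 | $195.53 | $6,582.81 | — | $13,165.62
5 | $13,165.62 | $131.66 | $6,648.64 | — | $6,648.64
6 | $6,648.64 | $66.49 | $6,715.13 | — | $0.00
Total paid: $39,351.53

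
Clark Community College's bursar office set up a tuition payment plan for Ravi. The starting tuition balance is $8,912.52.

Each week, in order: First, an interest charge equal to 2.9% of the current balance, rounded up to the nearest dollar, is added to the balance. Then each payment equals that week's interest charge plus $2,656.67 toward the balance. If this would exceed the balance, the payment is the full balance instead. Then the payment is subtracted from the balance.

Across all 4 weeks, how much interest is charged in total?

$574.00

Week 1: opening $8,912.52; interest $259.00 → $9,171.52; payment $2,915.67; balance $6,255.85
Week 2: opening $6,255.85; interest $182.00 → $6,437.85; payment $2,838.67; balance $3,599.18
Week 3: opening $3,599.18; interest $105.00 → $3,704.18; payment $2,761.67; balance $942.51
Week 4: opening $942.51; interest $28.00 → $970.51; payment $970.51; balance $0.00
Total interest: $259.00 + $182.00 + $105.00 + $28.00 = $574.00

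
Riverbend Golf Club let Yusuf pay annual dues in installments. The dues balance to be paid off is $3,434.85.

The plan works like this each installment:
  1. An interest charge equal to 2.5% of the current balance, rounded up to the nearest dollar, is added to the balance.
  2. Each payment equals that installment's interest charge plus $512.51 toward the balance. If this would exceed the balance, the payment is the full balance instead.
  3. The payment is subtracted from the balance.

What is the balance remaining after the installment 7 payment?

$0.00

Installment 1: opening $3,434.85; interest $86.00 → $3,520.85; payment $598.51; balance $2,922.34
Installment 2: opening $2,922.34; interest $74.00 → $2,996.34; payment $586.51; balance $2,409.83
Installment 3: opening $2,409.83; interest $61.00 → $2,470.83; payment $573.51; balance $1,897.32
Installment 4: opening $1,897.32; interest $48.00 → $1,945.32; payment $560.51; balance $1,384.81
Installment 5: opening $1,384.81; interest $35.00 → $1,419.81; payment $547.51; balance $872.30
Installment 6: opening $872.30; interest $22.00 → $894.30; payment $534.51; balance $359.79
Installment 7: opening $359.79; interest $9.00 → $368.79; payment $368.79; balance $0.00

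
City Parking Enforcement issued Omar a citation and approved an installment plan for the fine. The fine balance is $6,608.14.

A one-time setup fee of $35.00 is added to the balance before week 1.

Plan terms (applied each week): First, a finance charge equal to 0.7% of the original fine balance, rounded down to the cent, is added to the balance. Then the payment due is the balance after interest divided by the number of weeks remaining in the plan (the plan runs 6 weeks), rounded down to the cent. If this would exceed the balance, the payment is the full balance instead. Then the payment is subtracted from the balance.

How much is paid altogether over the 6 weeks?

Week 1: opening $6,643.14; interest $46.25 → $6,689.39; payment $1,114.89; balance $5,574.50
Week 2: opening $5,574.50; interest $46.25 → $5,620.75; payment $1,124.15; balance $4,496.60
Week 3: opening $4,496.60; interest $46.25 → $4,542.85; payment $1,135.71; balance $3,407.14
Week 4: opening $3,407.14; interest $46.25 → $3,453.39; payment $1,151.13; balance $2,302.26
Week 5: opening $2,302.26; interest $46.25 → $2,348.51; payment $1,174.25; balance $1,174.26
Week 6: opening $1,174.26; interest $46.25 → $1,220.51; payment $1,220.51; balance $0.00
Total paid: $6,920.64

$6,920.64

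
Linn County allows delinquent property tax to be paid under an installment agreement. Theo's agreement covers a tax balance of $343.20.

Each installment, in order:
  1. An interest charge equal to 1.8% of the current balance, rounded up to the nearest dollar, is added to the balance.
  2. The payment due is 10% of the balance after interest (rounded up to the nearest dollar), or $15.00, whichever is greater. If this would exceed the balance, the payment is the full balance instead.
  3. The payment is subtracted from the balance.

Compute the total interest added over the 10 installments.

Installment 1: opening $343.20; interest $7.00 → $350.20; payment $36.00; balance $314.20
Installment 2: opening $314.20; interest $6.00 → $320.20; payment $33.00; balance $287.20
Installment 3: opening $287.20; interest $6.00 → $293.20; payment $30.00; balance $263.20
Installment 4: opening $263.20; interest $5.00 → $268.20; payment $27.00; balance $241.20
Installment 5: opening $241.20; interest $5.00 → $246.20; payment $25.00; balance $221.20
Installment 6: opening $221.20; interest $4.00 → $225.20; payment $23.00; balance $202.20
Installment 7: opening $202.20; interest $4.00 → $206.20; payment $21.00; balance $185.20
Installment 8: opening $185.20; interest $4.00 → $189.20; payment $19.00; balance $170.20
Installment 9: opening $170.20; interest $4.00 → $174.20; payment $18.00; balance $156.20
Installment 10: opening $156.20; interest $3.00 → $159.20; payment $16.00; balance $143.20
Total interest: $7.00 + $6.00 + $6.00 + $5.00 + $5.00 + $4.00 + $4.00 + $4.00 + $4.00 + $3.00 = $48.00

$48.00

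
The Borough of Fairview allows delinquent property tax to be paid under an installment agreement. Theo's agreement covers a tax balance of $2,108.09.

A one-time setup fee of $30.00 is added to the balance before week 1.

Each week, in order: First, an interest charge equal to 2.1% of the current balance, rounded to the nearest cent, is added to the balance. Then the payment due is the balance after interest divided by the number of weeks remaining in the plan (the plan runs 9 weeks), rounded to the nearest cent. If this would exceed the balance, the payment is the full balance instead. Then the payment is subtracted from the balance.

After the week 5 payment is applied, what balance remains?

$1,054.32

Week 1: $2,138.09 +$44.90 interest = $2,182.99; pay $242.55 → $1,940.44
Week 2: $1,940.44 +$40.75 interest = $1,981.19; pay $247.65 → $1,733.54
Week 3: $1,733.54 +$36.40 interest = $1,769.94; pay $252.85 → $1,517.09
Week 4: $1,517.09 +$31.86 interest = $1,548.95; pay $258.16 → $1,290.79
Week 5: $1,290.79 +$27.11 interest = $1,317.90; pay $263.58 → $1,054.32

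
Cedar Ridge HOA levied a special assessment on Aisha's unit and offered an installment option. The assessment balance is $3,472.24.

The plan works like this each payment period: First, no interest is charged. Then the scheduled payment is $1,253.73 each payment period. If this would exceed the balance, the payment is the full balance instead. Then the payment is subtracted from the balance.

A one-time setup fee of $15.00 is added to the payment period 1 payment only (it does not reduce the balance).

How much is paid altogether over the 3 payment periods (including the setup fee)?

Payment period 1: opening $3,472.24; payment $1,253.73 (+ $15.00 fee); balance $2,218.51
Payment period 2: opening $2,218.51; payment $1,253.73; balance $964.78
Payment period 3: opening $964.78; payment $964.78; balance $0.00
Total paid: $3,487.24

$3,487.24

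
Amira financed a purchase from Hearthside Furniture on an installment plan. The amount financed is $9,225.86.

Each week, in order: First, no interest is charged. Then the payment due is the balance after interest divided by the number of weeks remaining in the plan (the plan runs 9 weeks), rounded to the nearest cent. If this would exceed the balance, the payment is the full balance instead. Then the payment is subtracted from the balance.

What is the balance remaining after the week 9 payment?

# | Opening | Payment | End bal
1 | $9,225.86 | $1,025.10 | $8,200.76
2 | $8,200.76 | $1,025.10 | $7,175.66
3 | $7,175.66 | $1,025.09 | $6,150.57
4 | $6,150.57 | $1,025.10 | $5,125.47
5 | $5,125.47 | $1,025.09 | $4,100.38
6 | $4,100.38 | $1,025.10 | $3,075.28
7 | $3,075.28 | $1,025.09 | $2,050.19
8 | $2,050.19 | $1,025.10 | $1,025.09
9 | $1,025.09 | $1,025.09 | $0.00

$0.00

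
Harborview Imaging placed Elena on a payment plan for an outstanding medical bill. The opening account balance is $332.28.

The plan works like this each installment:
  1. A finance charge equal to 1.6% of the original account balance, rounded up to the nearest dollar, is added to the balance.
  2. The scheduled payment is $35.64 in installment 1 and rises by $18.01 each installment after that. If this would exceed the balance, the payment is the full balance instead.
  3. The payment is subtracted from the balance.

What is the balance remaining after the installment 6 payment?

Installment 1: opening $332.28; interest $6.00 → $338.28; payment $35.64; balance $302.64
Installment 2: opening $302.64; interest $6.00 → $308.64; payment $53.65; balance $254.99
Installment 3: opening $254.99; interest $6.00 → $260.99; payment $71.66; balance $189.33
Installment 4: opening $189.33; interest $6.00 → $195.33; payment $89.67; balance $105.66
Installment 5: opening $105.66; interest $6.00 → $111.66; payment $107.68; balance $3.98
Installment 6: opening $3.98; interest $6.00 → $9.98; payment $9.98; balance $0.00

$0.00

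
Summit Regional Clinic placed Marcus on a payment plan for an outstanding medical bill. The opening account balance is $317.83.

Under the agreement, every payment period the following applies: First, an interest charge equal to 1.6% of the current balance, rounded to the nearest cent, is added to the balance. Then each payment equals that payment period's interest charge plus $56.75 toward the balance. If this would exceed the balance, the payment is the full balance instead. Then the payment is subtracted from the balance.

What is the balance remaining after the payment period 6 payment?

Payment period 1: opening $317.83; interest $5.09 → $322.92; payment $61.84; balance $261.08
Payment period 2: opening $261.08; interest $4.18 → $265.26; payment $60.93; balance $204.33
Payment period 3: opening $204.33; interest $3.27 → $207.60; payment $60.02; balance $147.58
Payment period 4: opening $147.58; interest $2.36 → $149.94; payment $59.11; balance $90.83
Payment period 5: opening $90.83; interest $1.45 → $92.28; payment $58.20; balance $34.08
Payment period 6: opening $34.08; interest $0.55 → $34.63; payment $34.63; balance $0.00

$0.00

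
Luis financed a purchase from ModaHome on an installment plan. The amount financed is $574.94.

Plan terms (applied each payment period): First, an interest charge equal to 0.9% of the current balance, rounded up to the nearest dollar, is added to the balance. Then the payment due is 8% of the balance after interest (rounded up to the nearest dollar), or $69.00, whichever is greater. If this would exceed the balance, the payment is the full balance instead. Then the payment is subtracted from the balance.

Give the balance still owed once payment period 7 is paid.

$119.94

# | Opening | Interest | Payment | End bal
1 | $574.94 | $6.00 | $69.00 | $511.94
2 | $511.94 | $5.00 | $69.00 | $447.94
3 | $447.94 | $5.00 | $69.00 | $383.94
4 | $383.94 | $4.00 | $69.00 | $318.94
5 | $318.94 | $3.00 | $69.00 | $252.94
6 | $252.94 | $3.00 | $69.00 | $186.94
7 | $186.94 | $2.00 | $69.00 | $119.94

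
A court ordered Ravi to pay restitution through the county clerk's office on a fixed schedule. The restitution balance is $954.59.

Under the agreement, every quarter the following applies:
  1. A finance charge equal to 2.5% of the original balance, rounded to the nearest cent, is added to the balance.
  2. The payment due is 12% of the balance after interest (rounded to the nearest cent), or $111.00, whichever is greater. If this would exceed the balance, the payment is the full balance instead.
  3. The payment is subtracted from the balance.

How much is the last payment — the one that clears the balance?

# | Opening | Interest | Payment | End bal
1 | $954.59 | $23.86 | $117.41 | $861.04
2 | $861.04 | $23.86 | $111.00 | $773.90
3 | $773.90 | $23.86 | $111.00 | $686.76
4 | $686.76 | $23.86 | $111.00 | $599.62
5 | $599.62 | $23.86 | $111.00 | $512.48
6 | $512.48 | $23.86 | $111.00 | $425.34
7 | $425.34 | $23.86 | $111.00 | $338.20
8 | $338.20 | $23.86 | $111.00 | $251.06
9 | $251.06 | $23.86 | $111.00 | $163.92
10 | $163.92 | $23.86 | $111.00 | $76.78
11 | $76.78 | $23.86 | $100.64 | $0.00

$100.64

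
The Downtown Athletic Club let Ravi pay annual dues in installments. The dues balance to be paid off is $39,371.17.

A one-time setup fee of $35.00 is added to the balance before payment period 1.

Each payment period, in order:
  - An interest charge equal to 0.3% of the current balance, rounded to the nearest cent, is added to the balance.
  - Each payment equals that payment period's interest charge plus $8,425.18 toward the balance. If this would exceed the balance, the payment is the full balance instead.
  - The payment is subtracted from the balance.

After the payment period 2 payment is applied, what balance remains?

$22,555.81

# | Opening | Interest | Payment | End bal
1 | $39,406.17 | $118.22 | $8,543.40 | $30,980.99
2 | $30,980.99 | $92.94 | $8,518.12 | $22,555.81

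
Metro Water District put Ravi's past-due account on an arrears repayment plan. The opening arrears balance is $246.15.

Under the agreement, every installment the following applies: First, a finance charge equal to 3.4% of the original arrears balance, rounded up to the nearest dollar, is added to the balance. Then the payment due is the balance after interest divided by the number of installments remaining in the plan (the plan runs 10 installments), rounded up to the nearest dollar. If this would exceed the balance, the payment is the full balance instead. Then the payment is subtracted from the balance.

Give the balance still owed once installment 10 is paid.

$0.00

Installment 1: opening $246.15; interest $9.00 → $255.15; payment $26.00; balance $229.15
Installment 2: opening $229.15; interest $9.00 → $238.15; payment $27.00; balance $211.15
Installment 3: opening $211.15; interest $9.00 → $220.15; payment $28.00; balance $192.15
Installment 4: opening $192.15; interest $9.00 → $201.15; payment $29.00; balance $172.15
Installment 5: opening $172.15; interest $9.00 → $181.15; payment $31.00; balance $150.15
Installment 6: opening $150.15; interest $9.00 → $159.15; payment $32.00; balance $127.15
Installment 7: opening $127.15; interest $9.00 → $136.15; payment $35.00; balance $101.15
Installment 8: opening $101.15; interest $9.00 → $110.15; payment $37.00; balance $73.15
Installment 9: opening $73.15; interest $9.00 → $82.15; payment $42.00; balance $40.15
Installment 10: opening $40.15; interest $9.00 → $49.15; payment $49.15; balance $0.00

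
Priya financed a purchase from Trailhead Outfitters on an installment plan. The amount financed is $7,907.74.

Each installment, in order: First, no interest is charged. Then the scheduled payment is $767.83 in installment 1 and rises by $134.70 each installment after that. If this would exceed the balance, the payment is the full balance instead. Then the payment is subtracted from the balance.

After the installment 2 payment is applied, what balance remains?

Installment 1: opening $7,907.74; payment $767.83; balance $7,139.91
Installment 2: opening $7,139.91; payment $902.53; balance $6,237.38

$6,237.38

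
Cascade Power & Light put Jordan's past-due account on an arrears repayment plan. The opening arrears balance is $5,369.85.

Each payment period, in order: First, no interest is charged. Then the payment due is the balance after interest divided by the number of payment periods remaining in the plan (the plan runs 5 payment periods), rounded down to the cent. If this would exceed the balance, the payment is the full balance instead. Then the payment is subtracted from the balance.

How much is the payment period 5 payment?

$1,073.97

Payment period 1: $5,369.85 − $1,073.97 → $4,295.88
Payment period 2: $4,295.88 − $1,073.97 → $3,221.91
Payment period 3: $3,221.91 − $1,073.97 → $2,147.94
Payment period 4: $2,147.94 − $1,073.97 → $1,073.97
Payment period 5: $1,073.97 − $1,073.97 → $0.00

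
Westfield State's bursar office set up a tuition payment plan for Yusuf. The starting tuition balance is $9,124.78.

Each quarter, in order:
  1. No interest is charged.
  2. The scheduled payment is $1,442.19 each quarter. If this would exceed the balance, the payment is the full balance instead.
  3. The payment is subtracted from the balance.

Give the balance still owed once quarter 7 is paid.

# | Opening | Payment | End bal
1 | $9,124.78 | $1,442.19 | $7,682.59
2 | $7,682.59 | $1,442.19 | $6,240.40
3 | $6,240.40 | $1,442.19 | $4,798.21
4 | $4,798.21 | $1,442.19 | $3,356.02
5 | $3,356.02 | $1,442.19 | $1,913.83
6 | $1,913.83 | $1,442.19 | $471.64
7 | $471.64 | $471.64 | $0.00

$0.00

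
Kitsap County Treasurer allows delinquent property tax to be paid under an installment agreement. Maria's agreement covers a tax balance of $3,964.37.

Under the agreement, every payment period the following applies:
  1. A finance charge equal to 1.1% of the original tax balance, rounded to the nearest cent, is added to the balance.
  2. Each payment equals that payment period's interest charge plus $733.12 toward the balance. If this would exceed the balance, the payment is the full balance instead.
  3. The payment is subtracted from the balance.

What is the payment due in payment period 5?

Payment period 1: $3,964.37 +$43.61 interest = $4,007.98; pay $776.73 → $3,231.25
Payment period 2: $3,231.25 +$43.61 interest = $3,274.86; pay $776.73 → $2,498.13
Payment period 3: $2,498.13 +$43.61 interest = $2,541.74; pay $776.73 → $1,765.01
Payment period 4: $1,765.01 +$43.61 interest = $1,808.62; pay $776.73 → $1,031.89
Payment period 5: $1,031.89 +$43.61 interest = $1,075.50; pay $776.73 → $298.77

$776.73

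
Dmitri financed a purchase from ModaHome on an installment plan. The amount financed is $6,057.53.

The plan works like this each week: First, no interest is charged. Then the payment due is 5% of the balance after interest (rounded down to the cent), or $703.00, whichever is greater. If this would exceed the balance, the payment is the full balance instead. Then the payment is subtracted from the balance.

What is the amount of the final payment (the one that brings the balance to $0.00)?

$433.53

Week 1: $6,057.53 − $703.00 → $5,354.53
Week 2: $5,354.53 − $703.00 → $4,651.53
Week 3: $4,651.53 − $703.00 → $3,948.53
Week 4: $3,948.53 − $703.00 → $3,245.53
Week 5: $3,245.53 − $703.00 → $2,542.53
Week 6: $2,542.53 − $703.00 → $1,839.53
Week 7: $1,839.53 − $703.00 → $1,136.53
Week 8: $1,136.53 − $703.00 → $433.53
Week 9: $433.53 − $433.53 → $0.00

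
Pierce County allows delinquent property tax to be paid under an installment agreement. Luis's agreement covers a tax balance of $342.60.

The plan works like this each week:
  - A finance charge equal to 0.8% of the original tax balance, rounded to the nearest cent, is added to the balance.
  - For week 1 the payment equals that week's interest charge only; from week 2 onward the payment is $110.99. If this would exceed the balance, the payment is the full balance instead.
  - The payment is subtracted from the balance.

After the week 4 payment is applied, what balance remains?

$17.85

Week 1: opening $342.60; interest $2.74 → $345.34; payment $2.74; balance $342.60
Week 2: opening $342.60; interest $2.74 → $345.34; payment $110.99; balance $234.35
Week 3: opening $234.35; interest $2.74 → $237.09; payment $110.99; balance $126.10
Week 4: opening $126.10; interest $2.74 → $128.84; payment $110.99; balance $17.85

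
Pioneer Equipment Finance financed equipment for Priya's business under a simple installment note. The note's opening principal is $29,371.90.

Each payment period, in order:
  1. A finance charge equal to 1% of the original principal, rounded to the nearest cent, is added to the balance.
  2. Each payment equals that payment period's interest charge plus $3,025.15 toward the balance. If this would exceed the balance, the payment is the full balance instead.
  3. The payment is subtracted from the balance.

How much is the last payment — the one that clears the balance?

$2,439.27

Payment period 1: opening $29,371.90; interest $293.72 → $29,665.62; payment $3,318.87; balance $26,346.75
Payment period 2: opening $26,346.75; interest $293.72 → $26,640.47; payment $3,318.87; balance $23,321.60
Payment period 3: opening $23,321.60; interest $293.72 → $23,615.32; payment $3,318.87; balance $20,296.45
Payment period 4: opening $20,296.45; interest $293.72 → $20,590.17; payment $3,318.87; balance $17,271.30
Payment period 5: opening $17,271.30; interest $293.72 → $17,565.02; payment $3,318.87; balance $14,246.15
Payment period 6: opening $14,246.15; interest $293.72 → $14,539.87; payment $3,318.87; balance $11,221.00
Payment period 7: opening $11,221.00; interest $293.72 → $11,514.72; payment $3,318.87; balance $8,195.85
Payment period 8: opening $8,195.85; interest $293.72 → $8,489.57; payment $3,318.87; balance $5,170.70
Payment period 9: opening $5,170.70; interest $293.72 → $5,464.42; payment $3,318.87; balance $2,145.55
Payment period 10: opening $2,145.55; interest $293.72 → $2,439.27; payment $2,439.27; balance $0.00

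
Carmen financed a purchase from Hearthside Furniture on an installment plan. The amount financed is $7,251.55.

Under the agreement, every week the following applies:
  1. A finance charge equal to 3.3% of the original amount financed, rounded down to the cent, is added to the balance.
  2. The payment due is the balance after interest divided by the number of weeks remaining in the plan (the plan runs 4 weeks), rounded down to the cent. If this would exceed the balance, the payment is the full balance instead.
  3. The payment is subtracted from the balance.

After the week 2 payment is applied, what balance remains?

Week 1: $7,251.55 +$239.30 interest = $7,490.85; pay $1,872.71 → $5,618.14
Week 2: $5,618.14 +$239.30 interest = $5,857.44; pay $1,952.48 → $3,904.96

$3,904.96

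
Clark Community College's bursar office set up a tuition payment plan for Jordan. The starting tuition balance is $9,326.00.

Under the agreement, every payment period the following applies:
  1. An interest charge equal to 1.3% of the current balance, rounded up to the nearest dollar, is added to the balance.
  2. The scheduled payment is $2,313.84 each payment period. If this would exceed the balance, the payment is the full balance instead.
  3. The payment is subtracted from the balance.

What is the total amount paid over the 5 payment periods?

$9,646.00

# | Opening | Interest | Payment | End bal
1 | $9,326.00 | $122.00 | $2,313.84 | $7,134.16
2 | $7,134.16 | $93.00 | $2,313.84 | $4,913.32
3 | $4,913.32 | $64.00 | $2,313.84 | $2,663.48
4 | $2,663.48 | $35.00 | $2,313.84 | $384.64
5 | $384.64 | $6.00 | $390.64 | $0.00
Total paid: $9,646.00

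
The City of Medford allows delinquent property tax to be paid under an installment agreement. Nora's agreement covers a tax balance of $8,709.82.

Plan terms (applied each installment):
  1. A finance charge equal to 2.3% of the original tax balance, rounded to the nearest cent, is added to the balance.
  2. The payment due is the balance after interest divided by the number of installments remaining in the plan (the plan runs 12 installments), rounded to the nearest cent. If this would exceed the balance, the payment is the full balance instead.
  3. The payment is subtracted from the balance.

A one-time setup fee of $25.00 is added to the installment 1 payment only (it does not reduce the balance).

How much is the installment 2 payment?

$760.72

Installment 1: $8,709.82 +$200.33 interest = $8,910.15; pay $742.51 (+ $25.00 fee) → $8,167.64
Installment 2: $8,167.64 +$200.33 interest = $8,367.97; pay $760.72 → $7,607.25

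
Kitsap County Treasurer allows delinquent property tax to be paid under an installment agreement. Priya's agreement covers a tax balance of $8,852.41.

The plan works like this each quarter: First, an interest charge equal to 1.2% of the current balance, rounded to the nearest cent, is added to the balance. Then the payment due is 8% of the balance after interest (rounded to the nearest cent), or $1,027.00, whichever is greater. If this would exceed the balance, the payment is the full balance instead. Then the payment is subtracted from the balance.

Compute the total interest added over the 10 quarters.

$548.82

# | Opening | Interest | Payment | End bal
1 | $8,852.41 | $106.23 | $1,027.00 | $7,931.64
2 | $7,931.64 | $95.18 | $1,027.00 | $6,999.82
3 | $6,999.82 | $84.00 | $1,027.00 | $6,056.82
4 | $6,056.82 | $72.68 | $1,027.00 | $5,102.50
5 | $5,102.50 | $61.23 | $1,027.00 | $4,136.73
6 | $4,136.73 | $49.64 | $1,027.00 | $3,159.37
7 | $3,159.37 | $37.91 | $1,027.00 | $2,170.28
8 | $2,170.28 | $26.04 | $1,027.00 | $1,169.32
9 | $1,169.32 | $14.03 | $1,027.00 | $156.35
10 | $156.35 | $1.88 | $158.23 | $0.00
Total interest: $106.23 + $95.18 + $84.00 + $72.68 + $61.23 + $49.64 + $37.91 + $26.04 + $14.03 + $1.88 = $548.82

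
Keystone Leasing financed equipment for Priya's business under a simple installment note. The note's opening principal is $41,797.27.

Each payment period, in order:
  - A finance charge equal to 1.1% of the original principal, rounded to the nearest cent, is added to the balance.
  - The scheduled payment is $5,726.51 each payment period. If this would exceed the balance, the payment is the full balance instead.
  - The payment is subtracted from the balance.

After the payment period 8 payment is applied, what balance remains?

# | Opening | Interest | Payment | End bal
1 | $41,797.27 | $459.77 | $5,726.51 | $36,530.53
2 | $36,530.53 | $459.77 | $5,726.51 | $31,263.79
3 | $31,263.79 | $459.77 | $5,726.51 | $25,997.05
4 | $25,997.05 | $459.77 | $5,726.51 | $20,730.31
5 | $20,730.31 | $459.77 | $5,726.51 | $15,463.57
6 | $15,463.57 | $459.77 | $5,726.51 | $10,196.83
7 | $10,196.83 | $459.77 | $5,726.51 | $4,930.09
8 | $4,930.09 | $459.77 | $5,389.86 | $0.00

$0.00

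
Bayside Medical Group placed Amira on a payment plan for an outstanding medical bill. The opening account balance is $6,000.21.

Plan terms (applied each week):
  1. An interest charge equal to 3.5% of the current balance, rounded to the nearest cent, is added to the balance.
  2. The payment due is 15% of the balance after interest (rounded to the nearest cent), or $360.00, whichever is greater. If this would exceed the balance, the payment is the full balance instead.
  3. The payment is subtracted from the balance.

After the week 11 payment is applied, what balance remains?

Week 1: $6,000.21 +$210.01 interest = $6,210.22; pay $931.53 → $5,278.69
Week 2: $5,278.69 +$184.75 interest = $5,463.44; pay $819.52 → $4,643.92
Week 3: $4,643.92 +$162.54 interest = $4,806.46; pay $720.97 → $4,085.49
Week 4: $4,085.49 +$142.99 interest = $4,228.48; pay $634.27 → $3,594.21
Week 5: $3,594.21 +$125.80 interest = $3,720.01; pay $558.00 → $3,162.01
Week 6: $3,162.01 +$110.67 interest = $3,272.68; pay $490.90 → $2,781.78
Week 7: $2,781.78 +$97.36 interest = $2,879.14; pay $431.87 → $2,447.27
Week 8: $2,447.27 +$85.65 interest = $2,532.92; pay $379.94 → $2,152.98
Week 9: $2,152.98 +$75.35 interest = $2,228.33; pay $360.00 → $1,868.33
Week 10: $1,868.33 +$65.39 interest = $1,933.72; pay $360.00 → $1,573.72
Week 11: $1,573.72 +$55.08 interest = $1,628.80; pay $360.00 → $1,268.80

$1,268.80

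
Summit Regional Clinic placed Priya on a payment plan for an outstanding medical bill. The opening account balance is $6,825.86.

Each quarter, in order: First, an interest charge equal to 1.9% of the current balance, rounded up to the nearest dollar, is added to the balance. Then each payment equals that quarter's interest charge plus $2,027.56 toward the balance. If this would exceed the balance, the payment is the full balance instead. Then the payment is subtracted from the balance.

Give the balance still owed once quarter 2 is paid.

$2,770.74

Quarter 1: $6,825.86 +$130.00 interest = $6,955.86; pay $2,157.56 → $4,798.30
Quarter 2: $4,798.30 +$92.00 interest = $4,890.30; pay $2,119.56 → $2,770.74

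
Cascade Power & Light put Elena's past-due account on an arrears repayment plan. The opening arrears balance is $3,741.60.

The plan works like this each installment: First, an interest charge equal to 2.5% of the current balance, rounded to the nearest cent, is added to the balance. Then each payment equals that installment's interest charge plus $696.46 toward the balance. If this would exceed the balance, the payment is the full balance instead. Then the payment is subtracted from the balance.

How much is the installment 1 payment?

Installment 1: $3,741.60 +$93.54 interest = $3,835.14; pay $790.00 → $3,045.14

$790.00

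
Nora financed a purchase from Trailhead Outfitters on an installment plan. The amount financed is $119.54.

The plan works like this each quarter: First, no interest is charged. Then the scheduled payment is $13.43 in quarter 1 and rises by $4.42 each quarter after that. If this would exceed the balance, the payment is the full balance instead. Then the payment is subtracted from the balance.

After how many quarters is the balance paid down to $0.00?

# | Opening | Payment | End bal
1 | $119.54 | $13.43 | $106.11
2 | $106.11 | $17.85 | $88.26
3 | $88.26 | $22.27 | $65.99
4 | $65.99 | $26.69 | $39.30
5 | $39.30 | $31.11 | $8.19
6 | $8.19 | $8.19 | $0.00
Balance reaches $0.00 in quarter 6.

6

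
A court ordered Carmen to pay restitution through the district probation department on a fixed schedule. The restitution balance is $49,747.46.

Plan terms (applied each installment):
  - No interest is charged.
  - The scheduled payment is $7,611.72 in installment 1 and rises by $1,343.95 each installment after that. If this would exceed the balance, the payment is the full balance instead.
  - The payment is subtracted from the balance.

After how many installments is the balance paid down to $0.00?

5

Installment 1: opening $49,747.46; payment $7,611.72; balance $42,135.74
Installment 2: opening $42,135.74; payment $8,955.67; balance $33,180.07
Installment 3: opening $33,180.07; payment $10,299.62; balance $22,880.45
Installment 4: opening $22,880.45; payment $11,643.57; balance $11,236.88
Installment 5: opening $11,236.88; payment $11,236.88; balance $0.00
Balance reaches $0.00 in installment 5.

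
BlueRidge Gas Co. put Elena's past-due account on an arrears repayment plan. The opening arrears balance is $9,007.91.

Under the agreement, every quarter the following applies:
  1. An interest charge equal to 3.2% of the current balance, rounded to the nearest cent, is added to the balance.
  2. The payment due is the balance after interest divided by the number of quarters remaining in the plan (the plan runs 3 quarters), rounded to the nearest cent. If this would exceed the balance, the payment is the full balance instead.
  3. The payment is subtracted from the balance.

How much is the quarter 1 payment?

Quarter 1: opening $9,007.91; interest $288.25 → $9,296.16; payment $3,098.72; balance $6,197.44

$3,098.72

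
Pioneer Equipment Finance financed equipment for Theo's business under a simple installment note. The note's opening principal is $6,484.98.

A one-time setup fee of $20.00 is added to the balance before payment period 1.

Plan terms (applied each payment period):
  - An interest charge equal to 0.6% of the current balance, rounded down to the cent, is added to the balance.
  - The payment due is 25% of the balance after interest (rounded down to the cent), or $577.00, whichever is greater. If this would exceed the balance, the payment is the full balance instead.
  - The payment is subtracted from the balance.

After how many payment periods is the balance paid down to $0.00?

# | Opening | Interest | Payment | End bal
1 | $6,504.98 | $39.02 | $1,636.00 | $4,908.00
2 | $4,908.00 | $29.44 | $1,234.36 | $3,703.08
3 | $3,703.08 | $22.21 | $931.32 | $2,793.97
4 | $2,793.97 | $16.76 | $702.68 | $2,108.05
5 | $2,108.05 | $12.64 | $577.00 | $1,543.69
6 | $1,543.69 | $9.26 | $577.00 | $975.95
7 | $975.95 | $5.85 | $577.00 | $404.80
8 | $404.80 | $2.42 | $407.22 | $0.00
Balance reaches $0.00 in payment period 8.

8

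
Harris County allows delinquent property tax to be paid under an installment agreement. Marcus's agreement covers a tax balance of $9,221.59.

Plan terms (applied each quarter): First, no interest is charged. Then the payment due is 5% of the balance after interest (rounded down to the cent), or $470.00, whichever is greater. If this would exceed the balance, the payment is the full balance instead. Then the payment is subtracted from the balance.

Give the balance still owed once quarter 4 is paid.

$7,341.59

Quarter 1: opening $9,221.59; payment $470.00; balance $8,751.59
Quarter 2: opening $8,751.59; payment $470.00; balance $8,281.59
Quarter 3: opening $8,281.59; payment $470.00; balance $7,811.59
Quarter 4: opening $7,811.59; payment $470.00; balance $7,341.59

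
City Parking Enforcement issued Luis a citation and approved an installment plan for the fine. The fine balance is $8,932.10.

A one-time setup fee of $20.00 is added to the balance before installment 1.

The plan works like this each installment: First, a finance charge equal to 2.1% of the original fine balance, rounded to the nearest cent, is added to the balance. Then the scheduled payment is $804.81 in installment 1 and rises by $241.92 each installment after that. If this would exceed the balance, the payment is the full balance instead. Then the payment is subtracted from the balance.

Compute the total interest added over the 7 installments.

Installment 1: $8,952.10 +$187.57 interest = $9,139.67; pay $804.81 → $8,334.86
Installment 2: $8,334.86 +$187.57 interest = $8,522.43; pay $1,046.73 → $7,475.70
Installment 3: $7,475.70 +$187.57 interest = $7,663.27; pay $1,288.65 → $6,374.62
Installment 4: $6,374.62 +$187.57 interest = $6,562.19; pay $1,530.57 → $5,031.62
Installment 5: $5,031.62 +$187.57 interest = $5,219.19; pay $1,772.49 → $3,446.70
Installment 6: $3,446.70 +$187.57 interest = $3,634.27; pay $2,014.41 → $1,619.86
Installment 7: $1,619.86 +$187.57 interest = $1,807.43; pay $1,807.43 → $0.00
Total interest: $187.57 + $187.57 + $187.57 + $187.57 + $187.57 + $187.57 + $187.57 = $1,312.99

$1,312.99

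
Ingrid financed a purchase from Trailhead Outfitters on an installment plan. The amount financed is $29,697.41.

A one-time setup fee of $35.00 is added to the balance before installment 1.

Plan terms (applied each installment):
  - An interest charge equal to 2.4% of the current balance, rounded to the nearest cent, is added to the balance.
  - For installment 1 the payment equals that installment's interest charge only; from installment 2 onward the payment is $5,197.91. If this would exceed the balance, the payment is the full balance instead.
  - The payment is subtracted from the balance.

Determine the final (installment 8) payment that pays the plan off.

$1,187.29

Installment 1: $29,732.41 +$713.58 interest = $30,445.99; pay $713.58 → $29,732.41
Installment 2: $29,732.41 +$713.58 interest = $30,445.99; pay $5,197.91 → $25,248.08
Installment 3: $25,248.08 +$605.95 interest = $25,854.03; pay $5,197.91 → $20,656.12
Installment 4: $20,656.12 +$495.75 interest = $21,151.87; pay $5,197.91 → $15,953.96
Installment 5: $15,953.96 +$382.90 interest = $16,336.86; pay $5,197.91 → $11,138.95
Installment 6: $11,138.95 +$267.33 interest = $11,406.28; pay $5,197.91 → $6,208.37
Installment 7: $6,208.37 +$149.00 interest = $6,357.37; pay $5,197.91 → $1,159.46
Installment 8: $1,159.46 +$27.83 interest = $1,187.29; pay $1,187.29 → $0.00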